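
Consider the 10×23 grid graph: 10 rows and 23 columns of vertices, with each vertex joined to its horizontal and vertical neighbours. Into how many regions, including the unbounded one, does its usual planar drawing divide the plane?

The grid has V = 10·23 = 230 vertices and E = 10·22 + 23·9 = 427 edges.
F = 2 − V + E = 2 − 230 + 427 = 199.

199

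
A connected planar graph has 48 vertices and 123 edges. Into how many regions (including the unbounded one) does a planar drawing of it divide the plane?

77

Euler's formula for a connected plane graph: V − E + F = 2, so F = 2 − 48 + 123 = 77.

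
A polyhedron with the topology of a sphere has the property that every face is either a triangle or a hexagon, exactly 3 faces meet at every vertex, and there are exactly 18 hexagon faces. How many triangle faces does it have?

Let x be the number of triangles; then F = 18 + x.
Edge–face incidences: 2E = 6·18 + 3·x = 108 + 3x.
Every vertex has degree 3, so 3V = 2E.
Euler: V − E + F = 2 ⇒ (2E)/3 − E + (18 + x) = 2.
Multiply by 6: 2·(2E) − 3·(2E) + 6·(18 + x) = 12, i.e. 108 + 6x − (108 + 3x) = 12.
Collecting terms: 3x = 12, so x = 4.
Then 2E = 108 + 3·4 = 120, so E = 60, V = 2E/3 = 40, F = 18 + 4 = 22.

4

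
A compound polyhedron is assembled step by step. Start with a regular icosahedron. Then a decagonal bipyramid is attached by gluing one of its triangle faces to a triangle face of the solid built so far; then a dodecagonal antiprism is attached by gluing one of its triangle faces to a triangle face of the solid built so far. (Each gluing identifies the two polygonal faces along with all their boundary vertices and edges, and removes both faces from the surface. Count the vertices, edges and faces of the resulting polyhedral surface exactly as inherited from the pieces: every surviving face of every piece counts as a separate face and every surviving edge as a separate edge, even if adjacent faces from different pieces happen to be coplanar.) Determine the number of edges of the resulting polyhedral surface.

A regular icosahedron: V=12, E=30, F=20.
Attach a decagonal bipyramid (V=12, E=30, F=20) along a 3-gon: merge 3 vertices and 3 edges, delete both glued faces → V=21, E=57, F=38.
Attach a dodecagonal antiprism (V=24, E=48, F=26) along a 3-gon: merge 3 vertices and 3 edges, delete both glued faces → V=42, E=102, F=62.
Check: V − E + F = 42 − 102 + 62 = 2.

102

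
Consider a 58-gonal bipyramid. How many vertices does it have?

A bipyramid over an n-gon has 2n triangular faces and n + 2 vertices: V = 58 + 2 = 60, E = 3·58 = 174, F = 2·58 = 116.

60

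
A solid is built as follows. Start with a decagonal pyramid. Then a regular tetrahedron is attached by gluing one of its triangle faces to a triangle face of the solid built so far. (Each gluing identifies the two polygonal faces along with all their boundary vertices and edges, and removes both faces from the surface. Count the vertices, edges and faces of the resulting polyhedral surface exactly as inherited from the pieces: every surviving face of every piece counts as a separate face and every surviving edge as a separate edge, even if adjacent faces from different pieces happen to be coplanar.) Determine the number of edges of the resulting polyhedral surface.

23

A decagonal pyramid: V=11, E=20, F=11.
Attach a regular tetrahedron (V=4, E=6, F=4) along a 3-gon: merge 3 vertices and 3 edges, delete both glued faces → V=12, E=23, F=13.
Check: V − E + F = 12 − 23 + 13 = 2.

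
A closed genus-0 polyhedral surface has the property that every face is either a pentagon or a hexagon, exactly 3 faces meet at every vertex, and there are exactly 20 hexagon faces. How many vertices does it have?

Let x be the number of pentagons; then F = 20 + x.
Edge–face incidences: 2E = 6·20 + 5·x = 120 + 5x.
Every vertex has degree 3, so 3V = 2E.
Euler: V − E + F = 2 ⇒ (2E)/3 − E + (20 + x) = 2.
Multiply by 6: 2·(2E) − 3·(2E) + 6·(20 + x) = 12, i.e. 120 + 6x − (120 + 5x) = 12.
Collecting terms: x = 12.
Then 2E = 120 + 5·12 = 180, so E = 90, V = 2E/3 = 60, F = 20 + 12 = 32.

60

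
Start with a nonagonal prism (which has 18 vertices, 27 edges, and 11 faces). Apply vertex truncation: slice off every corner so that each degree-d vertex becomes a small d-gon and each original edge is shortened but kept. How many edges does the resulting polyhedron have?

Truncation replaces each original edge-end by a new vertex, so V′ = 2E = 54.
Each original edge survives, and each old vertex of degree d contributes d new edges; summing degrees gives Σd = 2E, so E′ = E + 2E = 3E = 81.
Each original face survives and each original vertex becomes one new face: F′ = F + V = 29.

81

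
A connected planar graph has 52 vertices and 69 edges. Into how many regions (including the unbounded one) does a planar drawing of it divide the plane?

Euler's formula for a connected plane graph: V − E + F = 2, so F = 2 − 52 + 69 = 19.

19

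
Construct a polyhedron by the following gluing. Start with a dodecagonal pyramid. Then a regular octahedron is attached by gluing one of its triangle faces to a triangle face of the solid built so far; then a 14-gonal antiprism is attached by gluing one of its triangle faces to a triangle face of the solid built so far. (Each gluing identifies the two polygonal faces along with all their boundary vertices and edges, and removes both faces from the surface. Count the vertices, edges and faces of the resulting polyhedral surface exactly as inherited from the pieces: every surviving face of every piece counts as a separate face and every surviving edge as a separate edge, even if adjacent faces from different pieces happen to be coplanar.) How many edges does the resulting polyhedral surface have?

A dodecagonal pyramid: V=13, E=24, F=13.
Attach a regular octahedron (V=6, E=12, F=8) along a 3-gon: merge 3 vertices and 3 edges, delete both glued faces → V=16, E=33, F=19.
Attach a 14-gonal antiprism (V=28, E=56, F=30) along a 3-gon: merge 3 vertices and 3 edges, delete both glued faces → V=41, E=86, F=47.
Check: V − E + F = 41 − 86 + 47 = 2.

86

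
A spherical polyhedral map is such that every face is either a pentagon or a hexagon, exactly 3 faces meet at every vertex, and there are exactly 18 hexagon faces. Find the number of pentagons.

Let x be the number of pentagons; then F = 18 + x.
Edge–face incidences: 2E = 6·18 + 5·x = 108 + 5x.
Every vertex has degree 3, so 3V = 2E.
Euler: V − E + F = 2 ⇒ (2E)/3 − E + (18 + x) = 2.
Multiply by 6: 2·(2E) − 3·(2E) + 6·(18 + x) = 12, i.e. 108 + 6x − (108 + 5x) = 12.
Collecting terms: x = 12.
Then 2E = 108 + 5·12 = 168, so E = 84, V = 2E/3 = 56, F = 18 + 12 = 30.

12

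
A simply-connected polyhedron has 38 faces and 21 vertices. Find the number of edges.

Here V − E + F = 2.
E = V + F − (2) = 21 + 38 − (2) = 57.

57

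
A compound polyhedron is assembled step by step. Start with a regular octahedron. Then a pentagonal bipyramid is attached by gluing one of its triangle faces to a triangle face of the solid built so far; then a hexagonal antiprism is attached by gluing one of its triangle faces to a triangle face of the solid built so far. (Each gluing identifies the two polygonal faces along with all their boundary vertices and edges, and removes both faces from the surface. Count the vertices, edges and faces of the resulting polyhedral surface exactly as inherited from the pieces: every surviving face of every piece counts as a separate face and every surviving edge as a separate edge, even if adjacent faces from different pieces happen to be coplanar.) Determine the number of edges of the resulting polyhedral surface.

45

A regular octahedron: V=6, E=12, F=8.
Attach a pentagonal bipyramid (V=7, E=15, F=10) along a 3-gon: merge 3 vertices and 3 edges, delete both glued faces → V=10, E=24, F=16.
Attach a hexagonal antiprism (V=12, E=24, F=14) along a 3-gon: merge 3 vertices and 3 edges, delete both glued faces → V=19, E=45, F=28.
Check: V − E + F = 19 − 45 + 28 = 2.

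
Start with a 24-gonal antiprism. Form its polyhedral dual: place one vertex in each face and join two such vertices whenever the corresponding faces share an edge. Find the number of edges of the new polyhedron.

96

The base solid has V = 48, E = 96, F = 50.
The dual swaps V and F and preserves E: V′ = F = 50, E′ = E = 96, F′ = V = 48.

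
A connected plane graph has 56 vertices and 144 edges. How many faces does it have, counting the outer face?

90

Euler's formula for a connected plane graph: V − E + F = 2, so F = 2 − 56 + 144 = 90.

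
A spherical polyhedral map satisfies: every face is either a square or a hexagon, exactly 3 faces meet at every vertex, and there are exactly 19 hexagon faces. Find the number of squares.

Let x be the number of squares; then F = 19 + x.
Edge–face incidences: 2E = 6·19 + 4·x = 114 + 4x.
Every vertex has degree 3, so 3V = 2E.
Euler: V − E + F = 2 ⇒ (2E)/3 − E + (19 + x) = 2.
Multiply by 6: 2·(2E) − 3·(2E) + 6·(19 + x) = 12, i.e. 114 + 6x − (114 + 4x) = 12.
Collecting terms: 2x = 12, so x = 6.
Then 2E = 114 + 4·6 = 138, so E = 69, V = 2E/3 = 46, F = 19 + 6 = 25.

6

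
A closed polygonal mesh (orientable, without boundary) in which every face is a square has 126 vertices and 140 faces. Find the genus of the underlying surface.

8

Every face is a square, so 2E = 4·140 = 560, giving E = 280.
χ = V − E + F = 126 − 280 + 140 = -14.
For a closed orientable surface χ = 2 − 2g, so g = (2 − (-14))/2 = 8.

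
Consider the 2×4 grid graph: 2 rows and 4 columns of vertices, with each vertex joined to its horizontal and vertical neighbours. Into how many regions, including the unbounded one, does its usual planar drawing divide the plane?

4

The grid has V = 2·4 = 8 vertices and E = 2·3 + 4·1 = 10 edges.
F = 2 − V + E = 2 − 8 + 10 = 4.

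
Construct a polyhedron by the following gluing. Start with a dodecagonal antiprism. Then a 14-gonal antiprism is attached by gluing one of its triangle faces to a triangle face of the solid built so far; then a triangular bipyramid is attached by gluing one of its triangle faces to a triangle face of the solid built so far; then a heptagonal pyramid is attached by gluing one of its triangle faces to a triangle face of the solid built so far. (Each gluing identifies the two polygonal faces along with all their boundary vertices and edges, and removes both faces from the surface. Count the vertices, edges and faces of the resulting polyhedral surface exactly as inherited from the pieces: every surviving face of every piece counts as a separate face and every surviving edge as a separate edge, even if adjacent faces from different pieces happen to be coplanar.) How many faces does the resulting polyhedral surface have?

64

A dodecagonal antiprism: V=24, E=48, F=26.
Attach a 14-gonal antiprism (V=28, E=56, F=30) along a 3-gon: merge 3 vertices and 3 edges, delete both glued faces → V=49, E=101, F=54.
Attach a triangular bipyramid (V=5, E=9, F=6) along a 3-gon: merge 3 vertices and 3 edges, delete both glued faces → V=51, E=107, F=58.
Attach a heptagonal pyramid (V=8, E=14, F=8) along a 3-gon: merge 3 vertices and 3 edges, delete both glued faces → V=56, E=118, F=64.
Check: V − E + F = 56 − 118 + 64 = 2.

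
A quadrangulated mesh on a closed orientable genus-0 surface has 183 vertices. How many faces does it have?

χ = 2 − 2·0 = 2, and every face is a square so 4F = 2E.
V − E + F = 2 with E = 4F/2 gives 183 − (4/2 − 1)·F = 2, so F = 181 and E = 362.

181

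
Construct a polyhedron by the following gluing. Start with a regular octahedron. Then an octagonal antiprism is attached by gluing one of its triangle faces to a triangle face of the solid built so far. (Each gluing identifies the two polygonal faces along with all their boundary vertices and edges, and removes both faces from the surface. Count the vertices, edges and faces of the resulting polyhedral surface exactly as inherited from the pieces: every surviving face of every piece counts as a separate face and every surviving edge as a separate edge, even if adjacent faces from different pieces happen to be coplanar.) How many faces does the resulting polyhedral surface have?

A regular octahedron: V=6, E=12, F=8.
Attach an octagonal antiprism (V=16, E=32, F=18) along a 3-gon: merge 3 vertices and 3 edges, delete both glued faces → V=19, E=41, F=24.
Check: V − E + F = 19 − 41 + 24 = 2.

24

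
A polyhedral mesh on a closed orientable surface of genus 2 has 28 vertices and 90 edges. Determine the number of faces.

60

For a closed orientable surface of genus 2, χ = 2 − 2·2 = -2.
F = -2 − V + E = -2 − 28 + 90 = 60.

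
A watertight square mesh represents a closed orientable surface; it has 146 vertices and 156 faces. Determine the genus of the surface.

Every face is a square, so 2E = 4·156 = 624, giving E = 312.
χ = V − E + F = 146 − 312 + 156 = -10.
For a closed orientable surface χ = 2 − 2g, so g = (2 − (-10))/2 = 6.

6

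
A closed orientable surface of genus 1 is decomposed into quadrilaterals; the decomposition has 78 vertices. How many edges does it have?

156

χ = 2 − 2·1 = 0, and every face is a square so 4F = 2E.
V − E + F = 0 with E = 4F/2 gives 78 − (4/2 − 1)·F = 0, so F = 78 and E = 156.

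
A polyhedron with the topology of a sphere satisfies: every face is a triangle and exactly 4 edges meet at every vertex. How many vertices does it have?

6

Each face has 3 edges and each edge borders two faces, so 2E = 3F.
Each vertex has degree 4, so 4V = 2E and hence V = 3F/4.
Euler: V − E + F = 2 ⇒ (3F/4) − (3F/2) + F = 2.
Multiply by 8: (6 − 12 + 8)F = 16, i.e. 2F = 16.
So F = 8, E = 3·8/2 = 12, V = 3·8/4 = 6.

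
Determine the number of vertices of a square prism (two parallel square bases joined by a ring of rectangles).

A prism on an n-gon has two n-gon bases and n rectangular sides: V = 2·4 = 8, E = 3·4 = 12, F = 4 + 2 = 6.

8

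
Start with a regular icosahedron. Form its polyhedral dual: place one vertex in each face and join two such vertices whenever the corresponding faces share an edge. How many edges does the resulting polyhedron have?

30

The base solid has V = 12, E = 30, F = 20.
The dual swaps V and F and preserves E: V′ = F = 20, E′ = E = 30, F′ = V = 12.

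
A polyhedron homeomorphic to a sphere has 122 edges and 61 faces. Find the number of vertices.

Here V − E + F = 2.
V = 2 + E − F = 2 + 122 − 61 = 63.

63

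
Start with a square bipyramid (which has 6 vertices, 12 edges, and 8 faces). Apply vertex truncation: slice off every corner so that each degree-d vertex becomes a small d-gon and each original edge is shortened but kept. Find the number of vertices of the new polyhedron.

Truncation replaces each original edge-end by a new vertex, so V′ = 2E = 24.
Each original edge survives, and each old vertex of degree d contributes d new edges; summing degrees gives Σd = 2E, so E′ = E + 2E = 3E = 36.
Each original face survives and each original vertex becomes one new face: F′ = F + V = 14.

24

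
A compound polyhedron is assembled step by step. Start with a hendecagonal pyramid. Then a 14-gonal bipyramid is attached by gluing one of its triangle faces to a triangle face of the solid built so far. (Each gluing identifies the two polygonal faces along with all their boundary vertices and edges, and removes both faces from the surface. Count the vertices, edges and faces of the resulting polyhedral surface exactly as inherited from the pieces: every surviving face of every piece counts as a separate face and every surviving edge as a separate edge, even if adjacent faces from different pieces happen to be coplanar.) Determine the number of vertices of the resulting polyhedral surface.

25

A hendecagonal pyramid: V=12, E=22, F=12.
Attach a 14-gonal bipyramid (V=16, E=42, F=28) along a 3-gon: merge 3 vertices and 3 edges, delete both glued faces → V=25, E=61, F=38.
Check: V − E + F = 25 − 61 + 38 = 2.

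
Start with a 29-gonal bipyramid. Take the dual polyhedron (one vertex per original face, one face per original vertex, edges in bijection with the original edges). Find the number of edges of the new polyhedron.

87

The base solid has V = 31, E = 87, F = 58.
The dual swaps V and F and preserves E: V′ = F = 58, E′ = E = 87, F′ = V = 31.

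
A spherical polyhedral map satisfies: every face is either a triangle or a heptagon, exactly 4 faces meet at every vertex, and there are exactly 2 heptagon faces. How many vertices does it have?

14

Let x be the number of triangles; then F = 2 + x.
Edge–face incidences: 2E = 7·2 + 3·x = 14 + 3x.
Every vertex has degree 4, so 4V = 2E.
Euler: V − E + F = 2 ⇒ (2E)/4 − E + (2 + x) = 2.
Multiply by 8: 2·(2E) − 4·(2E) + 8·(2 + x) = 16, i.e. 16 + 8x − 2·(14 + 3x) = 16.
Collecting terms: 2x − 12 = 16, so 2x = 28, so x = 14.
Then 2E = 14 + 3·14 = 56, so E = 28, V = 2E/4 = 14, F = 2 + 14 = 16.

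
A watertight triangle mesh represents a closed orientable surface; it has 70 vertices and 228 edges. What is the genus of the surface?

Every face is a triangle and each edge borders two faces, so 3F = 2·228, giving F = 152.
χ = V − E + F = 70 − 228 + 152 = -6.
For a closed orientable surface χ = 2 − 2g, so g = (2 − (-6))/2 = 4.

4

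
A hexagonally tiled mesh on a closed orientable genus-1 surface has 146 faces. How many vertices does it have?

292

χ = 2 − 2·1 = 0, and every face is a hexagon so 6F = 2E.
E = 6·146/2 = 438. Then V = 0 + E − F = 0 + 438 − 146 = 292.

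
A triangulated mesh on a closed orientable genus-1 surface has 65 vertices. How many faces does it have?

130

χ = 2 − 2·1 = 0, and every face is a triangle so 3F = 2E.
V − E + F = 0 with E = 3F/2 gives 65 − (3/2 − 1)·F = 0, so F = 130 and E = 195.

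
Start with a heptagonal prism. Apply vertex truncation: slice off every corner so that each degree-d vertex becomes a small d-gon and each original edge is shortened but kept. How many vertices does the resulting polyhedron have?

42

The base solid has V = 14, E = 21, F = 9.
Truncation replaces each original edge-end by a new vertex, so V′ = 2E = 42.
Each original edge survives, and each old vertex of degree d contributes d new edges; summing degrees gives Σd = 2E, so E′ = E + 2E = 3E = 63.
Each original face survives and each original vertex becomes one new face: F′ = F + V = 23.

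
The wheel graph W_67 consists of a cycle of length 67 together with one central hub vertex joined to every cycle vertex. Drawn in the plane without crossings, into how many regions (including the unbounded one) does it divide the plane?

W_67 has V = 67 + 1 = 68 vertices and E = 2·67 = 134 edges.
By Euler's formula F = 2 − V + E = 2 − 68 + 134 = 68.

68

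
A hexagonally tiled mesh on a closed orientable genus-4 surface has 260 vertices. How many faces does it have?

χ = 2 − 2·4 = -6, and every face is a hexagon so 6F = 2E.
V − E + F = -6 with E = 6F/2 gives 260 − (6/2 − 1)·F = -6, so F = 133 and E = 399.

133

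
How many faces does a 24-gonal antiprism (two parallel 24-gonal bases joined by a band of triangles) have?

50

An antiprism on an n-gon has two n-gon caps and 2n triangles: V = 2·24 = 48, E = 4·24 = 96, F = 2·24 + 2 = 50.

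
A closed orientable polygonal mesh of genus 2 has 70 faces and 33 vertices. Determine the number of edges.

105

For a closed orientable surface of genus 2, χ = 2 − 2·2 = -2.
E = V + F − (-2) = 33 + 70 − (-2) = 105.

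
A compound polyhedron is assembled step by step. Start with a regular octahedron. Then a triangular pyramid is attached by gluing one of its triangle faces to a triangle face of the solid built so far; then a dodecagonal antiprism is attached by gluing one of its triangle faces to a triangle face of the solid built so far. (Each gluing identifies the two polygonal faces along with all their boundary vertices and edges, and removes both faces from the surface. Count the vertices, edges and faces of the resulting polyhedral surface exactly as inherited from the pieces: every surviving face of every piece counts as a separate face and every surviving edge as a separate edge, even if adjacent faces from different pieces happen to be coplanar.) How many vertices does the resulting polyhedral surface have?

28

A regular octahedron: V=6, E=12, F=8.
Attach a triangular pyramid (V=4, E=6, F=4) along a 3-gon: merge 3 vertices and 3 edges, delete both glued faces → V=7, E=15, F=10.
Attach a dodecagonal antiprism (V=24, E=48, F=26) along a 3-gon: merge 3 vertices and 3 edges, delete both glued faces → V=28, E=60, F=34.
Check: V − E + F = 28 − 60 + 34 = 2.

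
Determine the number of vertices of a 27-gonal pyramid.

28

A pyramid on an n-gon base has one n-gon and n triangles: V = 27 + 1 = 28, E = 2·27 = 54, F = 27 + 1 = 28.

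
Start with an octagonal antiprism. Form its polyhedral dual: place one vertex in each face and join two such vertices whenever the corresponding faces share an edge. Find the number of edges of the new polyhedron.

The base solid has V = 16, E = 32, F = 18.
The dual swaps V and F and preserves E: V′ = F = 18, E′ = E = 32, F′ = V = 16.

32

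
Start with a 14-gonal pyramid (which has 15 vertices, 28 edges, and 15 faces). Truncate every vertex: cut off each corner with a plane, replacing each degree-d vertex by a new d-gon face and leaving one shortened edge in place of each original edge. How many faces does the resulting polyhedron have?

Truncation replaces each original edge-end by a new vertex, so V′ = 2E = 56.
Each original edge survives, and each old vertex of degree d contributes d new edges; summing degrees gives Σd = 2E, so E′ = E + 2E = 3E = 84.
Each original face survives and each original vertex becomes one new face: F′ = F + V = 30.

30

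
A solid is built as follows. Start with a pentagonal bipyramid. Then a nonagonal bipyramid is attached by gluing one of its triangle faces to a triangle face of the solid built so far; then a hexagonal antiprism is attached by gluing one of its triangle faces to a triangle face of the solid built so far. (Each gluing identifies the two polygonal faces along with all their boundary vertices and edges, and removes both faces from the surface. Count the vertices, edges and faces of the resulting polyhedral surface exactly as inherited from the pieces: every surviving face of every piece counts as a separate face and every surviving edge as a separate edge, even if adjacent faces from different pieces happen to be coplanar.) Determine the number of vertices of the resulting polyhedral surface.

24

A pentagonal bipyramid: V=7, E=15, F=10.
Attach a nonagonal bipyramid (V=11, E=27, F=18) along a 3-gon: merge 3 vertices and 3 edges, delete both glued faces → V=15, E=39, F=26.
Attach a hexagonal antiprism (V=12, E=24, F=14) along a 3-gon: merge 3 vertices and 3 edges, delete both glued faces → V=24, E=60, F=38.
Check: V − E + F = 24 − 60 + 38 = 2.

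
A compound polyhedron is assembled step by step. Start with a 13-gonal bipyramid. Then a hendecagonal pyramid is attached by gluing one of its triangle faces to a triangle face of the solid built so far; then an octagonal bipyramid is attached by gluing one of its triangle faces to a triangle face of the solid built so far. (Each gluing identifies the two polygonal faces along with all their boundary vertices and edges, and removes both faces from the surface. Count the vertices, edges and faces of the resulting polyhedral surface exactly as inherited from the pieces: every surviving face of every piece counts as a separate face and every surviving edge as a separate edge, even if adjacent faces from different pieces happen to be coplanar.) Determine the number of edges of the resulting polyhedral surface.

79

A 13-gonal bipyramid: V=15, E=39, F=26.
Attach a hendecagonal pyramid (V=12, E=22, F=12) along a 3-gon: merge 3 vertices and 3 edges, delete both glued faces → V=24, E=58, F=36.
Attach an octagonal bipyramid (V=10, E=24, F=16) along a 3-gon: merge 3 vertices and 3 edges, delete both glued faces → V=31, E=79, F=50.
Check: V − E + F = 31 − 79 + 50 = 2.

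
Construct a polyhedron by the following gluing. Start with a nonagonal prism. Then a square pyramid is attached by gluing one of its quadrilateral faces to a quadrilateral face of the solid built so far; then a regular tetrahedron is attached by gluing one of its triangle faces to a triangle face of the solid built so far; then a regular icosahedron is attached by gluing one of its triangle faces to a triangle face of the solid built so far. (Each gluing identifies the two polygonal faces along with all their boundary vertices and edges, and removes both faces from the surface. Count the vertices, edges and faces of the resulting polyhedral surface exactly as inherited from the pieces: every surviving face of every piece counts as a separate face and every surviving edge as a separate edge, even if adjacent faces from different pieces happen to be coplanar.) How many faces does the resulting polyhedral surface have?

A nonagonal prism: V=18, E=27, F=11.
Attach a square pyramid (V=5, E=8, F=5) along a 4-gon: merge 4 vertices and 4 edges, delete both glued faces → V=19, E=31, F=14.
Attach a regular tetrahedron (V=4, E=6, F=4) along a 3-gon: merge 3 vertices and 3 edges, delete both glued faces → V=20, E=34, F=16.
Attach a regular icosahedron (V=12, E=30, F=20) along a 3-gon: merge 3 vertices and 3 edges, delete both glued faces → V=29, E=61, F=34.
Check: V − E + F = 29 − 61 + 34 = 2.

34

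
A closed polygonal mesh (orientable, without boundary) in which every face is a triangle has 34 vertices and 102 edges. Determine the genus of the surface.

1

Every face is a triangle and each edge borders two faces, so 3F = 2·102, giving F = 68.
χ = V − E + F = 34 − 102 + 68 = 0.
For a closed orientable surface χ = 2 − 2g, so g = (2 − (0))/2 = 1.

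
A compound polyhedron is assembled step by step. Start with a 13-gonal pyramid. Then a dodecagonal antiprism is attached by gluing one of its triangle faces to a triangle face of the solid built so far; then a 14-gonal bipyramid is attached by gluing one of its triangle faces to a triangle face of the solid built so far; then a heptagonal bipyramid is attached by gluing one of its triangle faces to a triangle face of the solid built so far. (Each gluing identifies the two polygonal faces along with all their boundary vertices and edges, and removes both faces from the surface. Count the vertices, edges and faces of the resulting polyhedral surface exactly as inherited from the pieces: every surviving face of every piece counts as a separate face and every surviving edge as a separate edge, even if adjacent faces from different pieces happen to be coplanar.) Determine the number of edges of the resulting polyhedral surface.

128

A 13-gonal pyramid: V=14, E=26, F=14.
Attach a dodecagonal antiprism (V=24, E=48, F=26) along a 3-gon: merge 3 vertices and 3 edges, delete both glued faces → V=35, E=71, F=38.
Attach a 14-gonal bipyramid (V=16, E=42, F=28) along a 3-gon: merge 3 vertices and 3 edges, delete both glued faces → V=48, E=110, F=64.
Attach a heptagonal bipyramid (V=9, E=21, F=14) along a 3-gon: merge 3 vertices and 3 edges, delete both glued faces → V=54, E=128, F=76.
Check: V − E + F = 54 − 128 + 76 = 2.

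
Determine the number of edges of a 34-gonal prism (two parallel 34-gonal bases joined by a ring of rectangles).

102

A prism on an n-gon has two n-gon bases and n rectangular sides: V = 2·34 = 68, E = 3·34 = 102, F = 34 + 2 = 36.
Check: V − E + F = 68 − 102 + 36 = 2.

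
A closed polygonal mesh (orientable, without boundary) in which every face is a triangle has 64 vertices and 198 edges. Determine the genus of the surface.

Every face is a triangle and each edge borders two faces, so 3F = 2·198, giving F = 132.
χ = V − E + F = 64 − 198 + 132 = -2.
For a closed orientable surface χ = 2 − 2g, so g = (2 − (-2))/2 = 2.

2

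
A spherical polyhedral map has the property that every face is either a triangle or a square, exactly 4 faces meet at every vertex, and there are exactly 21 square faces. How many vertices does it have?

Let x be the number of triangles; then F = 21 + x.
Edge–face incidences: 2E = 4·21 + 3·x = 84 + 3x.
Every vertex has degree 4, so 4V = 2E.
Euler: V − E + F = 2 ⇒ (2E)/4 − E + (21 + x) = 2.
Multiply by 8: 2·(2E) − 4·(2E) + 8·(21 + x) = 16, i.e. 168 + 8x − 2·(84 + 3x) = 16.
Collecting terms: 2x = 16, so x = 8.
Then 2E = 84 + 3·8 = 108, so E = 54, V = 2E/4 = 27, F = 21 + 8 = 29.

27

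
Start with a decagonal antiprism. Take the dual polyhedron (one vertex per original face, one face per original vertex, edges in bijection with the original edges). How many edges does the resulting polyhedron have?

The base solid has V = 20, E = 40, F = 22.
The dual swaps V and F and preserves E: V′ = F = 22, E′ = E = 40, F′ = V = 20.

40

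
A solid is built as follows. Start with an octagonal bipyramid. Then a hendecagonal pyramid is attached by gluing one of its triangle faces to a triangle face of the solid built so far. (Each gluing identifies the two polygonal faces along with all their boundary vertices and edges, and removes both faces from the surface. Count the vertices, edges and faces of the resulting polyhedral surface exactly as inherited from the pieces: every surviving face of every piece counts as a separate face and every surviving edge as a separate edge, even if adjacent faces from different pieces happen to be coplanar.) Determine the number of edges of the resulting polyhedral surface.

An octagonal bipyramid: V=10, E=24, F=16.
Attach a hendecagonal pyramid (V=12, E=22, F=12) along a 3-gon: merge 3 vertices and 3 edges, delete both glued faces → V=19, E=43, F=26.
Check: V − E + F = 19 − 43 + 26 = 2.

43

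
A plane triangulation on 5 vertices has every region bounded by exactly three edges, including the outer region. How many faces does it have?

In a plane triangulation 3F = 2E and V − E + F = 2, so F = 2V − 4 = 2·5 − 4 = 6.

6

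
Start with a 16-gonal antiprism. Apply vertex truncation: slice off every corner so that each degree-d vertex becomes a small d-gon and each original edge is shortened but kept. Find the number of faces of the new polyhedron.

66

The base solid has V = 32, E = 64, F = 34.
Truncation replaces each original edge-end by a new vertex, so V′ = 2E = 128.
Each original edge survives, and each old vertex of degree d contributes d new edges; summing degrees gives Σd = 2E, so E′ = E + 2E = 3E = 192.
Each original face survives and each original vertex becomes one new face: F′ = F + V = 66.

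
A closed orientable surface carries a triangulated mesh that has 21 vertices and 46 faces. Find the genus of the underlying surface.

Every face is a triangle, so 2E = 3·46 = 138, giving E = 69.
χ = V − E + F = 21 − 69 + 46 = -2.
For a closed orientable surface χ = 2 − 2g, so g = (2 − (-2))/2 = 2.

2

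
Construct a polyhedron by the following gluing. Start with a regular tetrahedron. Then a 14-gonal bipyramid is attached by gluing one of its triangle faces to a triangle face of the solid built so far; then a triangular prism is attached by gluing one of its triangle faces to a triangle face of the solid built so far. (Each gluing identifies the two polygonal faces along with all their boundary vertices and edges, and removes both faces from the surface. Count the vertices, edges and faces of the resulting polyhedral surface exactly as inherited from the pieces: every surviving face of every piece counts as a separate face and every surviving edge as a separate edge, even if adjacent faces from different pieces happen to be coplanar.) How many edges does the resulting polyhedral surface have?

A regular tetrahedron: V=4, E=6, F=4.
Attach a 14-gonal bipyramid (V=16, E=42, F=28) along a 3-gon: merge 3 vertices and 3 edges, delete both glued faces → V=17, E=45, F=30.
Attach a triangular prism (V=6, E=9, F=5) along a 3-gon: merge 3 vertices and 3 edges, delete both glued faces → V=20, E=51, F=33.
Check: V − E + F = 20 − 51 + 33 = 2.

51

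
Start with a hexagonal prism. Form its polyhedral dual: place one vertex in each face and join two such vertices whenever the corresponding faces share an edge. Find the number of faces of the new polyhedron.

12

The base solid has V = 12, E = 18, F = 8.
The dual swaps V and F and preserves E: V′ = F = 8, E′ = E = 18, F′ = V = 12.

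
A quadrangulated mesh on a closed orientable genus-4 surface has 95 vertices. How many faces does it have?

χ = 2 − 2·4 = -6, and every face is a square so 4F = 2E.
V − E + F = -6 with E = 4F/2 gives 95 − (4/2 − 1)·F = -6, so F = 101 and E = 202.

101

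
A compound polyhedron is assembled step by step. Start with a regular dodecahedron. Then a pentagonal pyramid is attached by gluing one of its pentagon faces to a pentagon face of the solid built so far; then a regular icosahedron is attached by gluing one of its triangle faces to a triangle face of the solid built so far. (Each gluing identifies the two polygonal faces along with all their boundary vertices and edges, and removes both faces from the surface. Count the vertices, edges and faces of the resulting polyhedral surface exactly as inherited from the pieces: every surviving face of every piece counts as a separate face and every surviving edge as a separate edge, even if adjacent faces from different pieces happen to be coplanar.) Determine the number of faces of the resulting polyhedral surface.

A regular dodecahedron: V=20, E=30, F=12.
Attach a pentagonal pyramid (V=6, E=10, F=6) along a 5-gon: merge 5 vertices and 5 edges, delete both glued faces → V=21, E=35, F=16.
Attach a regular icosahedron (V=12, E=30, F=20) along a 3-gon: merge 3 vertices and 3 edges, delete both glued faces → V=30, E=62, F=34.
Check: V − E + F = 30 − 62 + 34 = 2.

34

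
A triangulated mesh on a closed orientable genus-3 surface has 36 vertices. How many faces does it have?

χ = 2 − 2·3 = -4, and every face is a triangle so 3F = 2E.
V − E + F = -4 with E = 3F/2 gives 36 − (3/2 − 1)·F = -4, so F = 80 and E = 120.

80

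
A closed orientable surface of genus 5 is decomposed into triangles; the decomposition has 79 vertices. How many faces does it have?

χ = 2 − 2·5 = -8, and every face is a triangle so 3F = 2E.
V − E + F = -8 with E = 3F/2 gives 79 − (3/2 − 1)·F = -8, so F = 174 and E = 261.

174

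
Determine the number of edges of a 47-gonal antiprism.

188

An antiprism on an n-gon has two n-gon caps and 2n triangles: V = 2·47 = 94, E = 4·47 = 188, F = 2·47 + 2 = 96.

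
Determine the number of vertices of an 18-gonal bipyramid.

20

A bipyramid over an n-gon has 2n triangular faces and n + 2 vertices: V = 18 + 2 = 20, E = 3·18 = 54, F = 2·18 = 36.
Check: V − E + F = 20 − 54 + 36 = 2.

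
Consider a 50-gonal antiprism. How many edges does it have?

200

An antiprism on an n-gon has two n-gon caps and 2n triangles: V = 2·50 = 100, E = 4·50 = 200, F = 2·50 + 2 = 102.
Check: V − E + F = 100 − 200 + 102 = 2.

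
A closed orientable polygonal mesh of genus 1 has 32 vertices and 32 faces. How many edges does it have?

64

For a closed orientable surface of genus 1, χ = 2 − 2·1 = 0.
E = V + F − (0) = 32 + 32 − (0) = 64.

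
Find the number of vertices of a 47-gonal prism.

A prism on an n-gon has two n-gon bases and n rectangular sides: V = 2·47 = 94, E = 3·47 = 141, F = 47 + 2 = 49.
Check: V − E + F = 94 − 141 + 49 = 2.

94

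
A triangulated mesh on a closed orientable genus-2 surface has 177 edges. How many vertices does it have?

χ = 2 − 2·2 = -2, and every face is a triangle so 3F = 2E.
F = 2E/3 = 118. Then V = -2 + E − F = -2 + 177 − 118 = 57.

57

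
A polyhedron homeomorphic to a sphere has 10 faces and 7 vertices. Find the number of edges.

Here V − E + F = 2.
E = V + F − (2) = 7 + 10 − (2) = 15.

15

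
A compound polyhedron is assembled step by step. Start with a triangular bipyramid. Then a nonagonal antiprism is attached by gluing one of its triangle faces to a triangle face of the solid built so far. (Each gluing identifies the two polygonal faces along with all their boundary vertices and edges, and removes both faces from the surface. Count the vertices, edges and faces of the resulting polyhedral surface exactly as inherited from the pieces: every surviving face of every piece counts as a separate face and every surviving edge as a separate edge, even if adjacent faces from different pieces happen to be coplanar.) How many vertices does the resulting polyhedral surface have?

A triangular bipyramid: V=5, E=9, F=6.
Attach a nonagonal antiprism (V=18, E=36, F=20) along a 3-gon: merge 3 vertices and 3 edges, delete both glued faces → V=20, E=42, F=24.
Check: V − E + F = 20 − 42 + 24 = 2.

20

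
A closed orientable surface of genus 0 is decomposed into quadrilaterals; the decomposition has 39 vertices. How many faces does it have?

χ = 2 − 2·0 = 2, and every face is a square so 4F = 2E.
V − E + F = 2 with E = 4F/2 gives 39 − (4/2 − 1)·F = 2, so F = 37 and E = 74.

37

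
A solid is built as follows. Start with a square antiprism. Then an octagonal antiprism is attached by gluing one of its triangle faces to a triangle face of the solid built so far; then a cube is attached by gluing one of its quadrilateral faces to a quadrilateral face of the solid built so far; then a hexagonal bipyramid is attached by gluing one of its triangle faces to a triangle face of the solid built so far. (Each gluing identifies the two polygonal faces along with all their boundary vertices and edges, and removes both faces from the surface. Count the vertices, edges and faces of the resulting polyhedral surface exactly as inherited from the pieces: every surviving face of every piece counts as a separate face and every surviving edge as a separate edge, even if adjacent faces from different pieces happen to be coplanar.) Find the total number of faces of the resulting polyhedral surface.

A square antiprism: V=8, E=16, F=10.
Attach an octagonal antiprism (V=16, E=32, F=18) along a 3-gon: merge 3 vertices and 3 edges, delete both glued faces → V=21, E=45, F=26.
Attach a cube (V=8, E=12, F=6) along a 4-gon: merge 4 vertices and 4 edges, delete both glued faces → V=25, E=53, F=30.
Attach a hexagonal bipyramid (V=8, E=18, F=12) along a 3-gon: merge 3 vertices and 3 edges, delete both glued faces → V=30, E=68, F=40.
Check: V − E + F = 30 − 68 + 40 = 2.

40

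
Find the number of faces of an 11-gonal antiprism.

An antiprism on an n-gon has two n-gon caps and 2n triangles: V = 2·11 = 22, E = 4·11 = 44, F = 2·11 + 2 = 24.

24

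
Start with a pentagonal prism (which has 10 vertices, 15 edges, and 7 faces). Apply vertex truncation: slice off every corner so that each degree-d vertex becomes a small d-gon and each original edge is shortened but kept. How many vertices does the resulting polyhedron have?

30

Truncation replaces each original edge-end by a new vertex, so V′ = 2E = 30.
Each original edge survives, and each old vertex of degree d contributes d new edges; summing degrees gives Σd = 2E, so E′ = E + 2E = 3E = 45.
Each original face survives and each original vertex becomes one new face: F′ = F + V = 17.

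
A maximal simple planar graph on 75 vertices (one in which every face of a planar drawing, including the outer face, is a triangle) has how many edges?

In a plane triangulation 3F = 2E and V − E + F = 2, so E = 3V − 6 = 3·75 − 6 = 219.

219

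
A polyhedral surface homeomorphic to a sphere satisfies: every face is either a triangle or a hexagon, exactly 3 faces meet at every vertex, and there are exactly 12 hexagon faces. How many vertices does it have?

28

Let x be the number of triangles; then F = 12 + x.
Edge–face incidences: 2E = 6·12 + 3·x = 72 + 3x.
Every vertex has degree 3, so 3V = 2E.
Euler: V − E + F = 2 ⇒ (2E)/3 − E + (12 + x) = 2.
Multiply by 6: 2·(2E) − 3·(2E) + 6·(12 + x) = 12, i.e. 72 + 6x − (72 + 3x) = 12.
Collecting terms: 3x = 12, so x = 4.
Then 2E = 72 + 3·4 = 84, so E = 42, V = 2E/3 = 28, F = 12 + 4 = 16.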